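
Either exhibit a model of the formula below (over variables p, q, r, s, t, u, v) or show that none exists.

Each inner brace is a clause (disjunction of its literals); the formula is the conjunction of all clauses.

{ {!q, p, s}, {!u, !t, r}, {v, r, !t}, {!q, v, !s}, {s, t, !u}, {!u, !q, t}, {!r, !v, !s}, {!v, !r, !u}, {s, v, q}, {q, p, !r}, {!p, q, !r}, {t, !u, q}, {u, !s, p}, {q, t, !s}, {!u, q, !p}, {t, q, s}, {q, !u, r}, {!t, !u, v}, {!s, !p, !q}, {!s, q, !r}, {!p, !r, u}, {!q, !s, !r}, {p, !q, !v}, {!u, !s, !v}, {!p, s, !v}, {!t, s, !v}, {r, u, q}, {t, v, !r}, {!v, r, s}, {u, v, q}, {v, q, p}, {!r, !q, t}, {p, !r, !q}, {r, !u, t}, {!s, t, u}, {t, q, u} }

Try q = true.
Try p = true.
(!s) alone gives s = false.
(!v) alone gives v = false.
Try r = false.
(!t) alone gives t = false.
(!u) alone gives u = false.
Every clause now holds.

p=true; q=true; r=false; s=false; t=false; u=false; v=false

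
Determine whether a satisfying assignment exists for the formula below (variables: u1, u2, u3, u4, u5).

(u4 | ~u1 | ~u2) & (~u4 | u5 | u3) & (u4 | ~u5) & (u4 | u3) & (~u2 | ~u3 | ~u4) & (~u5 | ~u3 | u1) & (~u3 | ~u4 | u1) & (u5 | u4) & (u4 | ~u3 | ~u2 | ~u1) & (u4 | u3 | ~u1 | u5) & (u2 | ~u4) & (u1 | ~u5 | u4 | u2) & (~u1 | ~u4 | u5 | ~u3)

Suppose u4 = 1.
(u2) alone gives u2 = 1.
(~u3) alone gives u3 = 0.
(u5) alone gives u5 = 1.
No clause remains; u1 is free.
A satisfying assignment: u1=0,  u2=1,  u3=0,  u4=1,  u5=1.

Satisfiable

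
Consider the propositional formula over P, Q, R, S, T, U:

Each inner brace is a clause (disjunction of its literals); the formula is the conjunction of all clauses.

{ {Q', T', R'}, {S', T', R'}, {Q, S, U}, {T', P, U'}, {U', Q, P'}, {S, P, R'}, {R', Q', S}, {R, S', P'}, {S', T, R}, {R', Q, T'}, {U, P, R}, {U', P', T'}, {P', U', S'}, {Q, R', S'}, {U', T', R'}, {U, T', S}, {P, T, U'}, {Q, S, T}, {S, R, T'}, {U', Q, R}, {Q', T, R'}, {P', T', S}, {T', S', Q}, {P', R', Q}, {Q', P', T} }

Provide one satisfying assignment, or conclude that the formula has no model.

UNSATISFIABLE

Branch on Q: set Q = 0.
Branch on S: set S = 1.
The clause (R') is unit, so R = 0.
The clause (P') is unit, so P = 0.
The clause (T) is unit, so T = 1.
Now (T') is unsatisfied and unit — conflict.
Undo S and try S = 0.
The clause (U) is unit, so U = 1.
The clause (P') is unit, so P = 0.
The clause (T') is unit, so T = 0.
Now (T) is unsatisfied and unit — conflict.
Either choice for S ends in contradiction.
Undo Q and try Q = 1.
Branch on T: set T = 0.
The clause (R') is unit, so R = 0.
The clause (S') is unit, so S = 0.
The clause (P') is unit, so P = 0.
The clause (U) is unit, so U = 1.
Now (U') is unsatisfied and unit — conflict.
Undo T and try T = 1.
The clause (R') is unit, so R = 0.
The clause (S) is unit, so S = 1.
The clause (P') is unit, so P = 0.
The clause (U') is unit, so U = 0.
Now (U) is unsatisfied and unit — conflict.
Either choice for T ends in contradiction.
Either choice for Q ends in contradiction.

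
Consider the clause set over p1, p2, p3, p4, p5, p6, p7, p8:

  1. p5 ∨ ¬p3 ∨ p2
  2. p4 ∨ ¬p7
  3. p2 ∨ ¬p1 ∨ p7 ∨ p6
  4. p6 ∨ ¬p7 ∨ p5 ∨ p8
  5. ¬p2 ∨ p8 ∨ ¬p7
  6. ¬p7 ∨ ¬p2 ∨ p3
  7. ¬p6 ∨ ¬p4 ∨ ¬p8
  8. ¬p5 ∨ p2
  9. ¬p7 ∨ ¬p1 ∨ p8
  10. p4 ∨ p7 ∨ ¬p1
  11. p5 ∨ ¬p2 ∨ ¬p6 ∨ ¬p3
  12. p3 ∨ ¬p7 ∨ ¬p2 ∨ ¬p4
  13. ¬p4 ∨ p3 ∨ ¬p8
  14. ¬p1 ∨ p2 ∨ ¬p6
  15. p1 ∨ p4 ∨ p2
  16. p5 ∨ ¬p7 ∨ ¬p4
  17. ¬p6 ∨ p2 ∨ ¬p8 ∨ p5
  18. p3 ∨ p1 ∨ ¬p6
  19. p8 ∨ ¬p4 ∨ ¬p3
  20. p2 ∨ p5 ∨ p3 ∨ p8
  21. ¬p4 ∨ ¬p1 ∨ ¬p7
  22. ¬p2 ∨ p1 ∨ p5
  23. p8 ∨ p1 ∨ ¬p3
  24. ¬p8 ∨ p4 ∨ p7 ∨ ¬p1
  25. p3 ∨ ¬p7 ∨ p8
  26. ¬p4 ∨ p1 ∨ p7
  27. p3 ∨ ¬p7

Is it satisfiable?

Satisfiable

Branch on p4: set p4 = True.
Branch on p6: set p6 = False.
Branch on p5: set p5 = False.
The clause (¬p7) is unit, so p7 = False.
The clause (p1) is unit, so p1 = True.
The clause (p2) is unit, so p2 = True.
Branch on p3: set p3 = True.
The clause (p8) is unit, so p8 = True.
Every clause now holds.
A satisfying assignment: p1: True, p2: True, p3: True, p4: True, p5: False, p6: False, p7: False, p8: True.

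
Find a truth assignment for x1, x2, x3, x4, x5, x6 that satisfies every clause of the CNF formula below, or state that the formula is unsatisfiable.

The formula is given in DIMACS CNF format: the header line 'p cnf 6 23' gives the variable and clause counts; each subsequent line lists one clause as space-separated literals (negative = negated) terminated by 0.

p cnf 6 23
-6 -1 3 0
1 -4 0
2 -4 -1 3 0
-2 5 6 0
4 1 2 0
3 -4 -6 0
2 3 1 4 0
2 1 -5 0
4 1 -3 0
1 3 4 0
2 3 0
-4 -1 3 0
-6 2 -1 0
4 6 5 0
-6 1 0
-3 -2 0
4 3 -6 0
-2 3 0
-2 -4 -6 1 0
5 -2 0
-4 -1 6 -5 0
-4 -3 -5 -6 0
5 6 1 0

Case x1 = True:
Case x6 = False:
Case x2 = False:
(x3) alone gives x3 = True.
Case x4 = True:
(¬x5) alone gives x5 = False.
Every clause now holds.

x1: True,  x2: False,  x3: True,  x4: True,  x5: False,  x6: False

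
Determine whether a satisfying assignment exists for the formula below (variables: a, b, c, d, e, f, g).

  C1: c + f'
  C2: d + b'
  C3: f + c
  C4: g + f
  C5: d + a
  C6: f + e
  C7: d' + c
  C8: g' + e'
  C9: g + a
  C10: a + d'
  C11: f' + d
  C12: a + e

Suppose c = 1.
Suppose d = 1.
Unit clause (a) forces a = 1.
Suppose g = 0.
Unit clause (f) forces f = 1.
All clauses hold; b, e can take either value.
A satisfying assignment: a ↦ 1,  b ↦ 0,  c ↦ 1,  d ↦ 1,  e ↦ 1,  f ↦ 1,  g ↦ 0.

Yes, satisfiable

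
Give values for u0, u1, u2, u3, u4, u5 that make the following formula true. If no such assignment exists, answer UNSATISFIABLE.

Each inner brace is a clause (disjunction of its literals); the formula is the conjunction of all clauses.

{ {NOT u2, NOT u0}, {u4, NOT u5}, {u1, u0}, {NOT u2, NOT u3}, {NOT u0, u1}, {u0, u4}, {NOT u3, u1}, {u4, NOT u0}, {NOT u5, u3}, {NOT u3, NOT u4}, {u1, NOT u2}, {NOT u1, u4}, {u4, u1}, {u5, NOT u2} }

Try u2 = false.
Try u4 = true.
The clause (NOT u3) is unit, so u3 = false.
The clause (NOT u5) is unit, so u5 = false.
Try u1 = true.
All clauses hold; u0 can take either value.

u0: false; u1: true; u2: false; u3: false; u4: true; u5: false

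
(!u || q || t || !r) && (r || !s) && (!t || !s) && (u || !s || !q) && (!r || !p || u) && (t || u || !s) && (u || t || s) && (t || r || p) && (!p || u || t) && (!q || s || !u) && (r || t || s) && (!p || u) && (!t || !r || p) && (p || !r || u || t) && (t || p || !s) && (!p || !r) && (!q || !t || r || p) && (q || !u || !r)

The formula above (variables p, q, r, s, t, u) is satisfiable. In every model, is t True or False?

Suppose t = false.
Case r = true:
Unit clause (!p) forces p = false.
Unit clause (u) forces u = true.
Unit clause (q) forces q = true.
Unit clause (s) forces s = true.
Now (!s) is unsatisfied and unit — conflict.
That branch fails; take r = false instead.
Unit clause (!s) forces s = false.
Now (s) is unsatisfied and unit — conflict.
Both values of r lead to a conflict.
So every satisfying assignment has t = True.

True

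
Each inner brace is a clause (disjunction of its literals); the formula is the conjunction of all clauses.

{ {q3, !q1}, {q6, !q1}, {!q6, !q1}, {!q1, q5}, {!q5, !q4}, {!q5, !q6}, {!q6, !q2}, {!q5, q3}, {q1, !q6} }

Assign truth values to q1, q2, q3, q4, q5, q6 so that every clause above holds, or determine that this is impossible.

q1 ↦ false, q2 ↦ true, q3 ↦ false, q4 ↦ true, q5 ↦ false, q6 ↦ false

Suppose q3 = false.
Unit clause (!q1) forces q1 = false.
Unit clause (!q5) forces q5 = false.
Unit clause (!q6) forces q6 = false.
All clauses hold; q2, q4 can take either value.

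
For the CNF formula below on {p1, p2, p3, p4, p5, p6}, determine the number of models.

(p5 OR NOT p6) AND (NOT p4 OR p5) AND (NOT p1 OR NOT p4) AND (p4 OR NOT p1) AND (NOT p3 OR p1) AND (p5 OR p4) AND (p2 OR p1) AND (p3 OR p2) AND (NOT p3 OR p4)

There are 2^6 = 64 truth assignments over (p1, p2, p3, p4, p5, p6).
Split on p2. With p2 = true, the clauses containing p2 are satisfied and NOT p2 drops from the rest; 4 of the 2^5 = 32 assignments to the other variables satisfy what remains.
With p2 = false, by the same count on the reduced clause set, 0 assignments work.
(One model: p1=F, p2=T, p3=F, p4=F, p5=T, p6=F.)
Total: 4 + 0 = 4.

4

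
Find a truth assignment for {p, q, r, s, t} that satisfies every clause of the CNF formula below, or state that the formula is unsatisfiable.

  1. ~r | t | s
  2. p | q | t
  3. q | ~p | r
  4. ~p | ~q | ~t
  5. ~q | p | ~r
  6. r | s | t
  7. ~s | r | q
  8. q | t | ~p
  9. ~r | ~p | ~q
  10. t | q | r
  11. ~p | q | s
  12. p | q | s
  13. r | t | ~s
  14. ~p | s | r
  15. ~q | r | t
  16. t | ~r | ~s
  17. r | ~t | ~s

p=0, q=1, r=0, s=0, t=1

Case r = 0:
Case q = 1:
The clause (t) is unit, so t = 1.
The clause (~p) is unit, so p = 0.
The clause (~s) is unit, so s = 0.
All clauses are satisfied.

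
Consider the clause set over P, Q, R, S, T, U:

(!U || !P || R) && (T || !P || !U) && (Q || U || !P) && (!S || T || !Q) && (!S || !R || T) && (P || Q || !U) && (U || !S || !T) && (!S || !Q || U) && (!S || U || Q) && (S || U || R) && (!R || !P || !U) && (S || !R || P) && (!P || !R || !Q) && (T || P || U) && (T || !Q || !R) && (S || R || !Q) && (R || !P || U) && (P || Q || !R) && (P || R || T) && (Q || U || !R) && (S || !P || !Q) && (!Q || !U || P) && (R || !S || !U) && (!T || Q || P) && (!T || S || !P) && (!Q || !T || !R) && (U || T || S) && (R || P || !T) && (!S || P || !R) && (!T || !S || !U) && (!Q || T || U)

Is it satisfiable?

Branch on U: set U = false.
Branch on Q: set Q = true.
(!S) alone gives S = false.
(R) alone gives R = true.
(P) alone gives P = true.
But (!P) is also a unit clause — contradiction.
That branch fails; take Q = false instead.
(!P) alone gives P = false.
(!S) alone gives S = false.
(R) alone gives R = true.
But (!R) is also a unit clause — contradiction.
Both values of Q lead to a conflict.
That branch fails; take U = true instead.
Branch on P: set P = false.
(Q) alone gives Q = true.
But (!Q) is also a unit clause — contradiction.
That branch fails; take P = true instead.
(R) alone gives R = true.
But (!R) is also a unit clause — contradiction.
Both values of P lead to a conflict.
Both values of U lead to a conflict.
No assignment satisfies every clause.

No, unsatisfiable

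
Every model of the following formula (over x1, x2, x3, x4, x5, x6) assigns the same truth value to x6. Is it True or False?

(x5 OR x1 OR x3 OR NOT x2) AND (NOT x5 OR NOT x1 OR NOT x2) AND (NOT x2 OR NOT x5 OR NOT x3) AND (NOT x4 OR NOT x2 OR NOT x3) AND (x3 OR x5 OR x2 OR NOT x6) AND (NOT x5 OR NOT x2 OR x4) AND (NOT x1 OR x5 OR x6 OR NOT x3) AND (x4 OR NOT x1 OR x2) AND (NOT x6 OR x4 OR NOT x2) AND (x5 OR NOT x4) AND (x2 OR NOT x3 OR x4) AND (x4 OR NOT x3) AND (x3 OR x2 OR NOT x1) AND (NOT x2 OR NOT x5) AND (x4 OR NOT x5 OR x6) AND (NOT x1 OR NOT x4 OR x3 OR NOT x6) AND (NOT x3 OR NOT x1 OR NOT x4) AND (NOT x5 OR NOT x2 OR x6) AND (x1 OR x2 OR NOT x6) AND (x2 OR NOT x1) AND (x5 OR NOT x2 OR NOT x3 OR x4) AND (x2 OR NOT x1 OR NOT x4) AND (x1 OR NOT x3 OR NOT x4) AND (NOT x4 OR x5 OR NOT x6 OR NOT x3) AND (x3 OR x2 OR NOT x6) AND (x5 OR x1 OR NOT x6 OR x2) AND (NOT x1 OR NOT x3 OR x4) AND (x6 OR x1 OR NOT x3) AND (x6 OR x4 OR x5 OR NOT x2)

Suppose x6 = true.
Case x4 = true:
(x5) alone gives x5 = true.
(NOT x2) alone gives x2 = false.
(x1) alone gives x1 = true.
But (NOT x1) is also a unit clause — contradiction.
That branch fails; take x4 = false instead.
(NOT x2) alone gives x2 = false.
(NOT x1) alone gives x1 = false.
But (x1) is also a unit clause — contradiction.
Both values of x4 lead to a conflict.
So every satisfying assignment has x6 = False.

False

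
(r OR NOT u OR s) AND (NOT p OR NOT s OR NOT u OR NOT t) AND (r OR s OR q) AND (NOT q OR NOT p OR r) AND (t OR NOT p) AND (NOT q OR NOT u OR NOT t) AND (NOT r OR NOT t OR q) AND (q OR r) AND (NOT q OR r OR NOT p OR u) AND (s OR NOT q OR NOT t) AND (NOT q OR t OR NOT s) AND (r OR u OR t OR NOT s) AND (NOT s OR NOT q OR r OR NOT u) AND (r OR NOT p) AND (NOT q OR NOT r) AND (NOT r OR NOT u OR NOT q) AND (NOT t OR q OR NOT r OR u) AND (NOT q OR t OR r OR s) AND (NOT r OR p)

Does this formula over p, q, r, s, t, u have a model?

Yes

Try t = true.
Try q = true.
The clause (NOT u) is unit, so u = false.
The clause (s) is unit, so s = true.
The clause (NOT r) is unit, so r = false.
The clause (NOT p) is unit, so p = false.
This assignment satisfies each clause.
A satisfying assignment: p ↦ false, q ↦ true, r ↦ false, s ↦ true, t ↦ true, u ↦ false.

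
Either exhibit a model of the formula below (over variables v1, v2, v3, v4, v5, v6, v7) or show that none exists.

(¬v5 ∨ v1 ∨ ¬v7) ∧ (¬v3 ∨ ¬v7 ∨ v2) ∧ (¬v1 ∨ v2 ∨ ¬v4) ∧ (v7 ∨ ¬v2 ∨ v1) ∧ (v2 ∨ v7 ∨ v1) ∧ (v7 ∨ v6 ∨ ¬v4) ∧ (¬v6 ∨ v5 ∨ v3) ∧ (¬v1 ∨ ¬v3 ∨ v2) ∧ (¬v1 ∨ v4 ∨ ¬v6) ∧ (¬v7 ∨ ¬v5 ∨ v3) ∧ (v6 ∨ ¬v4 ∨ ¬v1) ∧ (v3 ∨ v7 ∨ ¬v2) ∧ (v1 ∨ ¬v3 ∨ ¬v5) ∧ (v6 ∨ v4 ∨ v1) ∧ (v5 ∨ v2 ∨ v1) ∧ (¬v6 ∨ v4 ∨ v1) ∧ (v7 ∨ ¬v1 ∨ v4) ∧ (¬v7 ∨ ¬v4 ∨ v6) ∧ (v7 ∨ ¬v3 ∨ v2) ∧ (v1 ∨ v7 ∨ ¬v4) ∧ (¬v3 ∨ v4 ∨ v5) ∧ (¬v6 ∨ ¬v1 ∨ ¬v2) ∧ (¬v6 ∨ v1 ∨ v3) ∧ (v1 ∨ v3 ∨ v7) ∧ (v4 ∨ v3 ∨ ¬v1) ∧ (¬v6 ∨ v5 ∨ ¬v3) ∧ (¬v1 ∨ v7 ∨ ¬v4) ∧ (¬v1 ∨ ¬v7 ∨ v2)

Case v5 = True:
Case v1 = True:
Case v2 = True:
(¬v6) alone gives v6 = False.
(¬v4) alone gives v4 = False.
(v7) alone gives v7 = True.
(v3) alone gives v3 = True.
Every clause now holds.

v1=True; v2=True; v3=True; v4=False; v5=True; v6=False; v7=True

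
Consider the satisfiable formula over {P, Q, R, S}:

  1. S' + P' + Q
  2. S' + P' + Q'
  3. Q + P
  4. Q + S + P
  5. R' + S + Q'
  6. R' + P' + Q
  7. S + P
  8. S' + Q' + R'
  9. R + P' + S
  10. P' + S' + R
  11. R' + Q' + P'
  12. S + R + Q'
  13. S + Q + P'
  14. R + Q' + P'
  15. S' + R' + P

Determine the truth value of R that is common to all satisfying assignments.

False

Suppose R = 1.
Branch on Q: set Q = 1.
From the singleton clause (S), S = 1.
Now (S') is unsatisfied and unit — conflict.
That branch fails; take Q = 0 instead.
From the singleton clause (P), P = 1.
Now (P') is unsatisfied and unit — conflict.
Both values of Q lead to a conflict.
So every satisfying assignment has R = False.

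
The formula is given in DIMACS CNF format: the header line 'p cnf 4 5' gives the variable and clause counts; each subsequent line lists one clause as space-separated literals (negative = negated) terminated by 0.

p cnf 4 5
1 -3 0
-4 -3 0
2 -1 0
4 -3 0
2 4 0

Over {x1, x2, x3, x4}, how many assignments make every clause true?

5

There are 2^4 = 16 truth assignments over (x1, x2, x3, x4).
Check each against the 5 clauses (columns in the order x1, x2, x3, x4):
  F F F F  ✗ fails (x2 ∨ x4)
  F F F T  ✓ satisfies all
  F F T F  ✗ fails (x1 ∨ ¬x3)
  F F T T  ✗ fails (x1 ∨ ¬x3)
  F T F F  ✓ satisfies all
  F T F T  ✓ satisfies all
  F T T F  ✗ fails (x1 ∨ ¬x3)
  F T T T  ✗ fails (x1 ∨ ¬x3)
  T F F F  ✗ fails (x2 ∨ ¬x1)
  T F F T  ✗ fails (x2 ∨ ¬x1)
  T F T F  ✗ fails (x2 ∨ ¬x1)
  T F T T  ✗ fails (¬x4 ∨ ¬x3)
  T T F F  ✓ satisfies all
  T T F T  ✓ satisfies all
  T T T F  ✗ fails (x4 ∨ ¬x3)
  T T T T  ✗ fails (¬x4 ∨ ¬x3)
5 of the 16 rows are models.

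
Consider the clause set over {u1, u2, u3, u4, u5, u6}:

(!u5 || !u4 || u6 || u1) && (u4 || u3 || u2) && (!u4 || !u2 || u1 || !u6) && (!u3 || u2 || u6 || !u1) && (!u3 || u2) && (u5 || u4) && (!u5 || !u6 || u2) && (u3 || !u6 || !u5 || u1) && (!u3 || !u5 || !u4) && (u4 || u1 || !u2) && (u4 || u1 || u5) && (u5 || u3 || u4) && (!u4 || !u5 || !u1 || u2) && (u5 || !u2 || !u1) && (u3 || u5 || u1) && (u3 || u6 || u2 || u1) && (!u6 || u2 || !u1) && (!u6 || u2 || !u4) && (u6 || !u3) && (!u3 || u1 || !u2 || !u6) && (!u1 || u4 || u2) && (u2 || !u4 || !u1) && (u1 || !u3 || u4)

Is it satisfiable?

Try u3 = false.
Try u4 = false.
The clause (u2) is unit, so u2 = true.
The clause (u5) is unit, so u5 = true.
The clause (u1) is unit, so u1 = true.
Every clause is now satisfied; u6 is unconstrained.
A satisfying assignment: u1 ↦ true; u2 ↦ true; u3 ↦ false; u4 ↦ false; u5 ↦ true; u6 ↦ false.

Yes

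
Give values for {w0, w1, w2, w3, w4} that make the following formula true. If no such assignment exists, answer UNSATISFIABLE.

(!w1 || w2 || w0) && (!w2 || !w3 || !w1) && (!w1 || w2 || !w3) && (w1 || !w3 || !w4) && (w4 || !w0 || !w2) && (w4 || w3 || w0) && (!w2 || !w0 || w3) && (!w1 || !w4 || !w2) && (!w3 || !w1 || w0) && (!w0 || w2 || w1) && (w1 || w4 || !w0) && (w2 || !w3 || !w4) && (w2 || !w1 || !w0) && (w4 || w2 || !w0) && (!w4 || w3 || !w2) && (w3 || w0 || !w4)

w0: false, w1: false, w2: true, w3: true, w4: false

Suppose w1 = false.
Suppose w3 = true.
Unit clause (!w4) forces w4 = false.
Unit clause (!w0) forces w0 = false.
No clause remains; w2 is free.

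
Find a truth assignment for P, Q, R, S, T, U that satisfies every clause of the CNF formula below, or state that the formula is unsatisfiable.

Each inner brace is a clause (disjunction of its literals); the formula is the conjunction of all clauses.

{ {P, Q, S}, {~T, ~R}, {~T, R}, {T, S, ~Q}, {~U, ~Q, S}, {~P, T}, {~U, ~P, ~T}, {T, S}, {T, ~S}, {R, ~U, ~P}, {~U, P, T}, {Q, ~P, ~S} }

UNSATISFIABLE

Suppose T = 0.
Unit clause (~P) forces P = 0.
Unit clause (S) forces S = 1.
Now (~S) is unsatisfied and unit — conflict.
Undo T and try T = 1.
Unit clause (~R) forces R = 0.
Now (R) is unsatisfied and unit — conflict.
Either choice for T ends in contradiction.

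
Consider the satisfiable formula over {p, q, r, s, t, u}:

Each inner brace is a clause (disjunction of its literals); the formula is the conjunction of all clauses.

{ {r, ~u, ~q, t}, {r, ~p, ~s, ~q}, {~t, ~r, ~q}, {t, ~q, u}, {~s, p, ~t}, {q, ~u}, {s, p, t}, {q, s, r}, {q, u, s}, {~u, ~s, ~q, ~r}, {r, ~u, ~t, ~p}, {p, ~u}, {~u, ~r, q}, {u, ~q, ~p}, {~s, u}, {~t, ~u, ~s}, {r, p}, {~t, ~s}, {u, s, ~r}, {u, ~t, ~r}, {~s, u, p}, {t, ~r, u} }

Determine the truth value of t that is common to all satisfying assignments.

Suppose t = 1.
From the singleton clause (~s), s = 0.
Branch on r: set r = 0.
From the singleton clause (q), q = 1.
From the singleton clause (p), p = 1.
From the singleton clause (~u), u = 0.
That conflicts with the unit clause (u).
Undo r and try r = 1.
From the singleton clause (~q), q = 0.
From the singleton clause (~u), u = 0.
That conflicts with the unit clause (u).
Either choice for r ends in contradiction.
So every satisfying assignment has t = False.

False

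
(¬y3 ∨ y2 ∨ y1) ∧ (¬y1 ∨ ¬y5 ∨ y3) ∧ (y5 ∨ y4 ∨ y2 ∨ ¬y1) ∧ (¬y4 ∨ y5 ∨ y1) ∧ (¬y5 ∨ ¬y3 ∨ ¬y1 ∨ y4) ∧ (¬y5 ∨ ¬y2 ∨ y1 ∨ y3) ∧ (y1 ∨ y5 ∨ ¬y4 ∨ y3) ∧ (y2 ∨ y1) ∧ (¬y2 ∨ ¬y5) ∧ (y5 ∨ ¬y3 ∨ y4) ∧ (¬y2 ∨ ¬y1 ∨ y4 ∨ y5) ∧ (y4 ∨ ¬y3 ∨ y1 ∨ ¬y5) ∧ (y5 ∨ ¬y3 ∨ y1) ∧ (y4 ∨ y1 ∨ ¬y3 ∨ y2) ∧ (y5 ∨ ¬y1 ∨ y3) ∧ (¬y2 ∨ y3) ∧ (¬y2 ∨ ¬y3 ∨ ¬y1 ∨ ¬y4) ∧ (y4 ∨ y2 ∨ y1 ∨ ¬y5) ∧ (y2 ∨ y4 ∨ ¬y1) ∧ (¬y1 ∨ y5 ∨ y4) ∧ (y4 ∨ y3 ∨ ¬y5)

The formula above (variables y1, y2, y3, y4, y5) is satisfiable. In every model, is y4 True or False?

Suppose y4 = False.
Branch on y2: set y2 = True.
(¬y5) alone gives y5 = False.
(¬y3) alone gives y3 = False.
Now (y3) is unsatisfied and unit — conflict.
So y2 must be the other value — set y2 = False.
(y1) alone gives y1 = True.
Now (¬y1) is unsatisfied and unit — conflict.
Either choice for y2 ends in contradiction.
So every satisfying assignment has y4 = True.

True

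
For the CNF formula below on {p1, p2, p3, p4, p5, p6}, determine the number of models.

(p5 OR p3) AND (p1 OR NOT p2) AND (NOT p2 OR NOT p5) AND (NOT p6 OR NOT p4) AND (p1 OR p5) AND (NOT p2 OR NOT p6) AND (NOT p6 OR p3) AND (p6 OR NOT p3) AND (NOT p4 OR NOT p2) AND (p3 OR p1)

5

There are 2^6 = 64 truth assignments over (p1, p2, p3, p4, p5, p6).
Split on p1. With p1 = true, the clauses containing p1 are satisfied and NOT p1 drops from the rest; 4 of the 2^5 = 32 assignments to the other variables satisfy what remains.
With p1 = false, by the same count on the reduced clause set, 1 assignment works.
(One model: p1=F, p2=F, p3=T, p4=F, p5=T, p6=T.)
Total: 4 + 1 = 5.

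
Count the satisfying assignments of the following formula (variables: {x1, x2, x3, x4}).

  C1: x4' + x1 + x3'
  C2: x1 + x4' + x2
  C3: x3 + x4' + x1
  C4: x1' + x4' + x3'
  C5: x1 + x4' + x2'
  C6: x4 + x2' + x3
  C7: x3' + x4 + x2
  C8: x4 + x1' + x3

5

There are 2^4 = 16 truth assignments over (x1, x2, x3, x4).
Check each against the 8 clauses (columns in the order x1, x2, x3, x4):
  F F F F  ✓ satisfies all
  F F F T  ✗ fails (x1 + x4' + x2)
  F F T F  ✗ fails (x3' + x4 + x2)
  F F T T  ✗ fails (x4' + x1 + x3')
  F T F F  ✗ fails (x4 + x2' + x3)
  F T F T  ✗ fails (x3 + x4' + x1)
  F T T F  ✓ satisfies all
  F T T T  ✗ fails (x4' + x1 + x3')
  T F F F  ✗ fails (x4 + x1' + x3)
  T F F T  ✓ satisfies all
  T F T F  ✗ fails (x3' + x4 + x2)
  T F T T  ✗ fails (x1' + x4' + x3')
  T T F F  ✗ fails (x4 + x2' + x3)
  T T F T  ✓ satisfies all
  T T T F  ✓ satisfies all
  T T T T  ✗ fails (x1' + x4' + x3')
5 of the 16 rows are models.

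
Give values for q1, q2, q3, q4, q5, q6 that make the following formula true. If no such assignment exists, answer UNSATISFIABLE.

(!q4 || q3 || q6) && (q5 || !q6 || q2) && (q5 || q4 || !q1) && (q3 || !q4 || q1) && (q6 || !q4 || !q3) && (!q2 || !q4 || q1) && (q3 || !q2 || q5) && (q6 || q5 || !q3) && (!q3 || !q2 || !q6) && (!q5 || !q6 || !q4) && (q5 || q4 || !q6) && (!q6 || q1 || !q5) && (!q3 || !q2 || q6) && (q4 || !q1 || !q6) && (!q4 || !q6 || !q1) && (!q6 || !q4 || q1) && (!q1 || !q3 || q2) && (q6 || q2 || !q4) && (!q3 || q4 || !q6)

q1: false; q2: true; q3: false; q4: false; q5: true; q6: false

Try q4 = false.
Try q5 = true.
Try q6 = false.
Try q3 = false.
No clause remains; q1, q2 are free.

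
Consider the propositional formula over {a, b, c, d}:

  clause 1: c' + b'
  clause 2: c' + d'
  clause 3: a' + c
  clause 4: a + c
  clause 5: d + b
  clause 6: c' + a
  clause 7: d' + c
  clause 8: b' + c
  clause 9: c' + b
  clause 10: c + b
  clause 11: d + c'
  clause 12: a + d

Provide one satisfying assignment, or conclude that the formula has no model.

UNSATISFIABLE

Case c = 0:
Unit clause (a') forces a = 0.
That conflicts with the unit clause (a).
Undo c and try c = 1.
Unit clause (b') forces b = 0.
That conflicts with the unit clause (b).
Either choice for c ends in contradiction.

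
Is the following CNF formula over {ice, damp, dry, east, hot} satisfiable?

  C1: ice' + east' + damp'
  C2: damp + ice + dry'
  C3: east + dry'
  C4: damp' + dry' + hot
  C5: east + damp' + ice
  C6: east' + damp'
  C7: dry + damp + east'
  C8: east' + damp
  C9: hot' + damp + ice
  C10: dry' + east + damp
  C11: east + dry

No

Case east = 1:
From the singleton clause (damp'), damp = 0.
That conflicts with the unit clause (damp).
So east must be the other value — set east = 0.
From the singleton clause (dry'), dry = 0.
That conflicts with the unit clause (dry).
Neither east = 1 nor east = 0 works.
No assignment satisfies every clause.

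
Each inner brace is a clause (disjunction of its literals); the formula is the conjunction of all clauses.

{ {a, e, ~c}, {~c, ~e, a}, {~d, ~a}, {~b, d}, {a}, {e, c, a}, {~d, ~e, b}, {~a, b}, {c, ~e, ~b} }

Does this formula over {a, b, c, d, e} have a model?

Unit clause (a) forces a = 1.
Unit clause (~d) forces d = 0.
Unit clause (~b) forces b = 0.
But (b) is also a unit clause — contradiction.
No assignment satisfies every clause.

Unsatisfiable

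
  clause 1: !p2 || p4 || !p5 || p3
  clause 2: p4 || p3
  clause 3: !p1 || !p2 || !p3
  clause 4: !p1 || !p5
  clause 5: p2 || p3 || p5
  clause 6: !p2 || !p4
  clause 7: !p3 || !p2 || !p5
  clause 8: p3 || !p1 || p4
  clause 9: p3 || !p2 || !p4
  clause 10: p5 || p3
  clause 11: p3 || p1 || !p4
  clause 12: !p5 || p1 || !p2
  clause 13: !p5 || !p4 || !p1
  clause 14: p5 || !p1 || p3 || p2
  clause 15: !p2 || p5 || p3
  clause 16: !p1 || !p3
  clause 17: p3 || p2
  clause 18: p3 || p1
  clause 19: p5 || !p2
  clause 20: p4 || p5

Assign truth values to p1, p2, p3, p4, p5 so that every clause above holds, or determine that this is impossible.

p1: false, p2: false, p3: true, p4: false, p5: true

Try p4 = false.
Unit clause (p3) forces p3 = true.
Unit clause (!p1) forces p1 = false.
Unit clause (p5) forces p5 = true.
Unit clause (!p2) forces p2 = false.
Every clause now holds.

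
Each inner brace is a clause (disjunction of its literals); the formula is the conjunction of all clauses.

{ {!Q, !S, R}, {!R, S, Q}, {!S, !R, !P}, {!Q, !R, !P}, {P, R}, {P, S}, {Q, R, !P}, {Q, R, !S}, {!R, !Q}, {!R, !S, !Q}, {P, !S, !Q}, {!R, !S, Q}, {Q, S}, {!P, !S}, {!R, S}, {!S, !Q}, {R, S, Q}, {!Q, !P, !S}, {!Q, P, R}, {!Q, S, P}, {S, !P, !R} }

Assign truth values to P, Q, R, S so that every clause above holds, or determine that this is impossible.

P=true,  Q=true,  R=false,  S=false

Try P = true.
From the singleton clause (!S), S = false.
From the singleton clause (Q), Q = true.
From the singleton clause (!R), R = false.
Every clause now holds.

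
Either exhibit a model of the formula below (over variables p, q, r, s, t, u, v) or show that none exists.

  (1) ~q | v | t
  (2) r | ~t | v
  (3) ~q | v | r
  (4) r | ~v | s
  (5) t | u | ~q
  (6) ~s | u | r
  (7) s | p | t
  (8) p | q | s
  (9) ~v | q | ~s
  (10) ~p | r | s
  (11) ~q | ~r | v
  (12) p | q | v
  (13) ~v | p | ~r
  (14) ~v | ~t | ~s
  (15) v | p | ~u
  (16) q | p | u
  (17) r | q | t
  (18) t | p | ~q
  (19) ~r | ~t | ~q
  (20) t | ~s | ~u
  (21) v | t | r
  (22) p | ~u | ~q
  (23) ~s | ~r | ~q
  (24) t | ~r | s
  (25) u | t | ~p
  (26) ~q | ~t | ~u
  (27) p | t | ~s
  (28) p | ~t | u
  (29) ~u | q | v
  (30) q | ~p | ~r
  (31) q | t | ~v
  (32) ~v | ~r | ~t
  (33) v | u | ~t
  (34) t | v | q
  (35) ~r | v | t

UNSATISFIABLE

Suppose q = 0.
Suppose p = 1.
Unit clause (~r) forces r = 0.
Unit clause (s) forces s = 1.
Unit clause (u) forces u = 1.
Unit clause (~v) forces v = 0.
That conflicts with the unit clause (v).
So p must be the other value — set p = 0.
Unit clause (s) forces s = 1.
Unit clause (~v) forces v = 0.
That conflicts with the unit clause (v).
Either choice for p ends in contradiction.
So q must be the other value — set q = 1.
Suppose v = 1.
Suppose r = 1.
Unit clause (p) forces p = 1.
Unit clause (~t) forces t = 0.
Unit clause (u) forces u = 1.
Unit clause (~s) forces s = 0.
That conflicts with the unit clause (s).
So r must be the other value — set r = 0.
Unit clause (s) forces s = 1.
Unit clause (u) forces u = 1.
Unit clause (~t) forces t = 0.
That conflicts with the unit clause (t).
Either choice for r ends in contradiction.
So v must be the other value — set v = 0.
Unit clause (t) forces t = 1.
Unit clause (r) forces r = 1.
That conflicts with the unit clause (~r).
Either choice for v ends in contradiction.
Either choice for q ends in contradiction.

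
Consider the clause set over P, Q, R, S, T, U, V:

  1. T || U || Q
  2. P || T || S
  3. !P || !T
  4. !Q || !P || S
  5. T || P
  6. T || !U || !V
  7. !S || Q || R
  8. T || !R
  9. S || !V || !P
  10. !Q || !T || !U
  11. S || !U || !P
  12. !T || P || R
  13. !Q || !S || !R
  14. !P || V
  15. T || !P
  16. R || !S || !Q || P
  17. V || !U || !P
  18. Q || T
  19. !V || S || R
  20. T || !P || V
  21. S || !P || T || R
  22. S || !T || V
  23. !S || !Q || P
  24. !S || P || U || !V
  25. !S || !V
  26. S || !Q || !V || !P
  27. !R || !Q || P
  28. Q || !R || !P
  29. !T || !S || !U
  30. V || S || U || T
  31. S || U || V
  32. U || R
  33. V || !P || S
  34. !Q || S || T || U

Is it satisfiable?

Branch on P: set P = false.
From the singleton clause (T), T = true.
From the singleton clause (R), R = true.
From the singleton clause (!Q), Q = false.
Branch on S: set S = true.
From the singleton clause (!V), V = false.
From the singleton clause (!U), U = false.
Every clause now holds.
A satisfying assignment: P ↦ false, Q ↦ false, R ↦ true, S ↦ true, T ↦ true, U ↦ false, V ↦ false.

Yes, satisfiable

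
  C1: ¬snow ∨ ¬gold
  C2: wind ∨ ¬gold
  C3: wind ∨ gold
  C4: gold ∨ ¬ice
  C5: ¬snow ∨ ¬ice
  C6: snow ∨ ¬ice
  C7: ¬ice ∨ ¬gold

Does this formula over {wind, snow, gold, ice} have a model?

Yes, satisfiable

Branch on snow: set snow = False.
The clause (¬ice) is unit, so ice = False.
Branch on wind: set wind = True.
All clauses hold; gold can take either value.
A satisfying assignment: wind: True; snow: False; gold: True; ice: False.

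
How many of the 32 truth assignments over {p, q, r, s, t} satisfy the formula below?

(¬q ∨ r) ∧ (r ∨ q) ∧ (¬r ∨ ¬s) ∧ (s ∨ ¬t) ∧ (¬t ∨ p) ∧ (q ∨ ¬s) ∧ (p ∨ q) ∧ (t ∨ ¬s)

3

There are 2^5 = 32 truth assignments over (p, q, r, s, t).
Split on t. With t = True, the clauses containing t are satisfied and ¬t drops from the rest; 0 of the 2^4 = 16 assignments to the other variables satisfy what remains.
With t = False, by the same count on the reduced clause set, 3 assignments work.
Total: 0 + 3 = 3.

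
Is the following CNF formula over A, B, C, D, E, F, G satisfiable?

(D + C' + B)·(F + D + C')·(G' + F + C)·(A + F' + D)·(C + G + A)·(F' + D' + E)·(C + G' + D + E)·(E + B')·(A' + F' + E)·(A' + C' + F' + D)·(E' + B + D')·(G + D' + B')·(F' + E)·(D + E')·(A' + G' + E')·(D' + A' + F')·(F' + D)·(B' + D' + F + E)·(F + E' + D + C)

Case E = 1:
The clause (D) is unit, so D = 1.
The clause (B) is unit, so B = 1.
The clause (G) is unit, so G = 1.
The clause (A') is unit, so A = 0.
Case F = 1:
No clause remains; C is free.
A satisfying assignment: A=0; B=1; C=0; D=1; E=1; F=1; G=1.

Yes, satisfiable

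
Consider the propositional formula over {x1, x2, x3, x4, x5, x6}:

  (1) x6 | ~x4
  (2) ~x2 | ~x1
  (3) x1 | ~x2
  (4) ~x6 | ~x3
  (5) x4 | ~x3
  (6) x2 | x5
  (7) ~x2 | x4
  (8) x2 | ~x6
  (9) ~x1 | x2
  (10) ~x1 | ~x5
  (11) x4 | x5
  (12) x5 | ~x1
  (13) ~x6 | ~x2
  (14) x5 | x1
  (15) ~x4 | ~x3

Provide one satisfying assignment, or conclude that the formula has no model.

Try x6 = 0.
(~x4) alone gives x4 = 0.
(~x3) alone gives x3 = 0.
(~x2) alone gives x2 = 0.
(x5) alone gives x5 = 1.
(~x1) alone gives x1 = 0.
Every clause now holds.

x1 ↦ 0, x2 ↦ 0, x3 ↦ 0, x4 ↦ 0, x5 ↦ 1, x6 ↦ 0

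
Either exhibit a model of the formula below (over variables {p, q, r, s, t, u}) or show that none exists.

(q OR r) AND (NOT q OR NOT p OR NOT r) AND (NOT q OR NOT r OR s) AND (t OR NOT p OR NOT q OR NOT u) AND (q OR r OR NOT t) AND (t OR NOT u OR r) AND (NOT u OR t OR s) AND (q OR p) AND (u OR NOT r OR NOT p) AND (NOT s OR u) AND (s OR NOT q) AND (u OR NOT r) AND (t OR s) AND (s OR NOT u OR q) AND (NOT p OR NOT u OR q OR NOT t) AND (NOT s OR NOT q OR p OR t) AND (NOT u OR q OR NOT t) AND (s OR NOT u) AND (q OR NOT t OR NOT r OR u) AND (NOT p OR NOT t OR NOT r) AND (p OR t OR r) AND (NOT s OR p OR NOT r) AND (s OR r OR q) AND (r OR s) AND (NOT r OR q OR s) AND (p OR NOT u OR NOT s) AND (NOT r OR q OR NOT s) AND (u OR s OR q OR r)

Case q = true:
Unit clause (s) forces s = true.
Unit clause (u) forces u = true.
Unit clause (p) forces p = true.
Unit clause (NOT r) forces r = false.
Unit clause (t) forces t = true.
Every clause now holds.

p: true,  q: true,  r: false,  s: true,  t: true,  u: true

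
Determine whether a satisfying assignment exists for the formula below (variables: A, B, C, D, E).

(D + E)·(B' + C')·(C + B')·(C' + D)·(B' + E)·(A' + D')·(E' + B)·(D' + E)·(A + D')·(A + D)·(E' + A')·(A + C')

No, unsatisfiable

Suppose D = 1.
From the singleton clause (A'), A = 0.
But (A) is also a unit clause — contradiction.
Undo D and try D = 0.
From the singleton clause (E), E = 1.
From the singleton clause (C'), C = 0.
From the singleton clause (B'), B = 0.
But (B) is also a unit clause — contradiction.
Either choice for D ends in contradiction.
No assignment satisfies every clause.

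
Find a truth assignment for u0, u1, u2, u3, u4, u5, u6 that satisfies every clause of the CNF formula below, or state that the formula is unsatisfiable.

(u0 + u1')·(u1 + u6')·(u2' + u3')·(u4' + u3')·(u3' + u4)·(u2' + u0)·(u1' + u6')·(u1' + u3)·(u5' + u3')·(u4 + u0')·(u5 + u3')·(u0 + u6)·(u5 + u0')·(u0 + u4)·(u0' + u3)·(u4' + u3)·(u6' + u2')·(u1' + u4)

UNSATISFIABLE

Try u0 = 1.
Unit clause (u4) forces u4 = 1.
Unit clause (u3') forces u3 = 0.
That conflicts with the unit clause (u3).
That branch fails; take u0 = 0 instead.
Unit clause (u1') forces u1 = 0.
Unit clause (u6') forces u6 = 0.
That conflicts with the unit clause (u6).
Neither u0 = 1 nor u0 = 0 works.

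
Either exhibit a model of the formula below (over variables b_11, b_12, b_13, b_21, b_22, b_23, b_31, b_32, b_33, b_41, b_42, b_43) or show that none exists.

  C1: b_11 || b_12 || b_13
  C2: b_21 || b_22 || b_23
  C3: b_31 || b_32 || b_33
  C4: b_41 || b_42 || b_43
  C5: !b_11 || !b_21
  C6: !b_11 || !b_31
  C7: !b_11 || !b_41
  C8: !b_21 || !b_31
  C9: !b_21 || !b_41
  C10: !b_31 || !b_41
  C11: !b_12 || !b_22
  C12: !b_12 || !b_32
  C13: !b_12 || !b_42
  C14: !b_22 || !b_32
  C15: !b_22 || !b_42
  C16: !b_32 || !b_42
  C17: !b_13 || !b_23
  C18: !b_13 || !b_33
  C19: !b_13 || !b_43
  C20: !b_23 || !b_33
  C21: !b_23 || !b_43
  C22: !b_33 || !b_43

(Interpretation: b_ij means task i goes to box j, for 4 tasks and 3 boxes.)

Case b_11 = false:
Case b_12 = true:
Unit clause (!b_22) forces b_22 = false.
Unit clause (!b_32) forces b_32 = false.
Unit clause (!b_42) forces b_42 = false.
Case b_21 = true:
Unit clause (!b_31) forces b_31 = false.
Unit clause (b_33) forces b_33 = true.
Unit clause (!b_41) forces b_41 = false.
Unit clause (b_43) forces b_43 = true.
Now (!b_43) is unsatisfied and unit — conflict.
So b_21 must be the other value — set b_21 = false.
Unit clause (b_23) forces b_23 = true.
Unit clause (!b_13) forces b_13 = false.
Unit clause (!b_33) forces b_33 = false.
Unit clause (b_31) forces b_31 = true.
Unit clause (!b_41) forces b_41 = false.
Unit clause (b_43) forces b_43 = true.
Now (!b_43) is unsatisfied and unit — conflict.
Neither b_21 = true nor b_21 = false works.
So b_12 must be the other value — set b_12 = false.
Unit clause (b_13) forces b_13 = true.
Unit clause (!b_23) forces b_23 = false.
Unit clause (!b_33) forces b_33 = false.
Unit clause (!b_43) forces b_43 = false.
Case b_21 = true:
Unit clause (!b_31) forces b_31 = false.
Unit clause (b_32) forces b_32 = true.
Unit clause (!b_41) forces b_41 = false.
Unit clause (b_42) forces b_42 = true.
Now (!b_42) is unsatisfied and unit — conflict.
So b_21 must be the other value — set b_21 = false.
Unit clause (b_22) forces b_22 = true.
Unit clause (!b_32) forces b_32 = false.
Unit clause (b_31) forces b_31 = true.
Unit clause (!b_41) forces b_41 = false.
Unit clause (b_42) forces b_42 = true.
Now (!b_42) is unsatisfied and unit — conflict.
Neither b_21 = true nor b_21 = false works.
Neither b_12 = true nor b_12 = false works.
So b_11 must be the other value — set b_11 = true.
Unit clause (!b_21) forces b_21 = false.
Unit clause (!b_31) forces b_31 = false.
Unit clause (!b_41) forces b_41 = false.
Case b_22 = true:
Unit clause (!b_12) forces b_12 = false.
Unit clause (!b_32) forces b_32 = false.
Unit clause (b_33) forces b_33 = true.
Unit clause (!b_42) forces b_42 = false.
Unit clause (b_43) forces b_43 = true.
Now (!b_43) is unsatisfied and unit — conflict.
So b_22 must be the other value — set b_22 = false.
Unit clause (b_23) forces b_23 = true.
Unit clause (!b_13) forces b_13 = false.
Unit clause (!b_33) forces b_33 = false.
Unit clause (b_32) forces b_32 = true.
Unit clause (!b_12) forces b_12 = false.
Unit clause (!b_42) forces b_42 = false.
Unit clause (b_43) forces b_43 = true.
Now (!b_43) is unsatisfied and unit — conflict.
Neither b_22 = true nor b_22 = false works.
Neither b_11 = true nor b_11 = false works.

UNSATISFIABLE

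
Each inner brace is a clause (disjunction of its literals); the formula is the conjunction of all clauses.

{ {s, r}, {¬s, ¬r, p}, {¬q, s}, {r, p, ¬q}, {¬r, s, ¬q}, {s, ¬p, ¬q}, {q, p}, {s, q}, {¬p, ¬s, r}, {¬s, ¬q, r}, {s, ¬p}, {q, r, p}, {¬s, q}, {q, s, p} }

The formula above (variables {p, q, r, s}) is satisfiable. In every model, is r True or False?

Suppose r = False.
(s) alone gives s = True.
(¬p) alone gives p = False.
(¬q) alone gives q = False.
But (q) is also a unit clause — contradiction.
So every satisfying assignment has r = True.

True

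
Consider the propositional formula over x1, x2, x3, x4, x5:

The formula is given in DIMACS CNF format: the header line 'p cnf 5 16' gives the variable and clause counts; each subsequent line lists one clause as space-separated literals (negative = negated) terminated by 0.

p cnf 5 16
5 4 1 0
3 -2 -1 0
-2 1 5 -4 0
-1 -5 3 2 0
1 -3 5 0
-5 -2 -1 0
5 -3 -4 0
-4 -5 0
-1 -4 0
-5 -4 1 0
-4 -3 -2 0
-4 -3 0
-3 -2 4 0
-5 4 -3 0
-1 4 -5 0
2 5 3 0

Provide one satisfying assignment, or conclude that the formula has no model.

Branch on x4: set x4 = False.
Branch on x5: set x5 = True.
From the singleton clause (¬x3), x3 = False.
From the singleton clause (¬x1), x1 = False.
No clause remains; x2 is free.

x1 ↦ False,  x2 ↦ False,  x3 ↦ False,  x4 ↦ False,  x5 ↦ True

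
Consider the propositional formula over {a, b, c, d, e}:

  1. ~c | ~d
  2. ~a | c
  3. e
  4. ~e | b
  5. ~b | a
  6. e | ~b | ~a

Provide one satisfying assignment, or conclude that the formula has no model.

Unit clause (e) forces e = 1.
Unit clause (b) forces b = 1.
Unit clause (a) forces a = 1.
Unit clause (c) forces c = 1.
Unit clause (~d) forces d = 0.
All clauses are satisfied.

a: 1; b: 1; c: 1; d: 0; e: 1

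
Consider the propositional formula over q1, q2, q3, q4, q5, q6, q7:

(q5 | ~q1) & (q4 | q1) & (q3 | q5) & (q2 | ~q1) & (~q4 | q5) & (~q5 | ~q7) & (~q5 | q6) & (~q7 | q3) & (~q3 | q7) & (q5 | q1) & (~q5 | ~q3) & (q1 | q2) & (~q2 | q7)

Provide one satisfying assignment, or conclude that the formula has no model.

UNSATISFIABLE

Case q5 = 1:
From the singleton clause (~q7), q7 = 0.
From the singleton clause (q6), q6 = 1.
From the singleton clause (~q3), q3 = 0.
From the singleton clause (~q2), q2 = 0.
From the singleton clause (~q1), q1 = 0.
Now (q1) is unsatisfied and unit — conflict.
Backtrack on q5: now try q5 = 0.
From the singleton clause (~q1), q1 = 0.
Now (q1) is unsatisfied and unit — conflict.
Either choice for q5 ends in contradiction.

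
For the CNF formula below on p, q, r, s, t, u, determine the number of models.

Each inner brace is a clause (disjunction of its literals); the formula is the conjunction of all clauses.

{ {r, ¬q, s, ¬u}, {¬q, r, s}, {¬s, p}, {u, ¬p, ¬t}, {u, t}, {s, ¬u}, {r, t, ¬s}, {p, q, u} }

7

There are 2^6 = 64 truth assignments over (p, q, r, s, t, u).
Split on u. With u = True, the clauses containing u are satisfied and ¬u drops from the rest; 6 of the 2^5 = 32 assignments to the other variables satisfy what remains.
With u = False, by the same count on the reduced clause set, 1 assignment works.
(One model: p=F, q=T, r=T, s=F, t=T, u=F.)
Total: 6 + 1 = 7.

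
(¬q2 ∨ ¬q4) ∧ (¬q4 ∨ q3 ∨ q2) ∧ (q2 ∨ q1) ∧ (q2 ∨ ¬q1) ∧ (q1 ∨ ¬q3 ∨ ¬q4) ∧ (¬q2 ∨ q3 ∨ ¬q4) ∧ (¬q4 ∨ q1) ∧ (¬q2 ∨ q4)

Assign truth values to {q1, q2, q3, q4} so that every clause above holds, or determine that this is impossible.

Try q2 = False.
From the singleton clause (q1), q1 = True.
But (¬q1) is also a unit clause — contradiction.
So q2 must be the other value — set q2 = True.
From the singleton clause (¬q4), q4 = False.
But (q4) is also a unit clause — contradiction.
Either choice for q2 ends in contradiction.

UNSATISFIABLE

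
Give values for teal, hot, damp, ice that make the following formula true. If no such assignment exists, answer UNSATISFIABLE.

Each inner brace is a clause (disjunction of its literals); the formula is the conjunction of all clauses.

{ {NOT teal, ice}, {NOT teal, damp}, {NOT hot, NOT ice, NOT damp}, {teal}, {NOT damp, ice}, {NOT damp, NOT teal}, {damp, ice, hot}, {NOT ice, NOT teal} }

UNSATISFIABLE

(teal) alone gives teal = true.
(ice) alone gives ice = true.
That conflicts with the unit clause (NOT ice).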